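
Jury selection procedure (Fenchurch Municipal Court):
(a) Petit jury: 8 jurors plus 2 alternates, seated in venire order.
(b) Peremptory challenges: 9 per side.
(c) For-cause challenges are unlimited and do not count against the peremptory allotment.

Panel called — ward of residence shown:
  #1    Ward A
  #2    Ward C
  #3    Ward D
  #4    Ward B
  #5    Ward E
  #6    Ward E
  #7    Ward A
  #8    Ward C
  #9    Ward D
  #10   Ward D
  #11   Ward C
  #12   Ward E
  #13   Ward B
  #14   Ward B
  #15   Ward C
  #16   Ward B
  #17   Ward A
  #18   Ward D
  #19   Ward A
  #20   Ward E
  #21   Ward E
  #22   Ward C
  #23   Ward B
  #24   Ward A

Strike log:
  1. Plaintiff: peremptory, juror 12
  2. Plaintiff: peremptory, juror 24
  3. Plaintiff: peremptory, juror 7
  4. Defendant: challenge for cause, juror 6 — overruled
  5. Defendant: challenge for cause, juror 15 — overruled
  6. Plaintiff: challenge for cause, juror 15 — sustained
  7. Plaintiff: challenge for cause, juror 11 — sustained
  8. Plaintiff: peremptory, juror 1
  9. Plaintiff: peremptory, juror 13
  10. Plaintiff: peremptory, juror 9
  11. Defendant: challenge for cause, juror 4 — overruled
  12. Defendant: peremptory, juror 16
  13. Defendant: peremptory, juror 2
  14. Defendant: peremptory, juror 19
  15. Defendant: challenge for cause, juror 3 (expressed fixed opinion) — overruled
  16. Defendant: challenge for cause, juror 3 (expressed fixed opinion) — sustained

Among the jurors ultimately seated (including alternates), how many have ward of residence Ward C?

1

Removed: #1, #2, #3, #7, #9, #11, #12, #13, #15, #16, #19, #24.
Seated (10 incl. alternates): #4, #5, #6, #8, #10, #14, #17, #18, #20, #21.
Of those, in Ward C: #8 → 1.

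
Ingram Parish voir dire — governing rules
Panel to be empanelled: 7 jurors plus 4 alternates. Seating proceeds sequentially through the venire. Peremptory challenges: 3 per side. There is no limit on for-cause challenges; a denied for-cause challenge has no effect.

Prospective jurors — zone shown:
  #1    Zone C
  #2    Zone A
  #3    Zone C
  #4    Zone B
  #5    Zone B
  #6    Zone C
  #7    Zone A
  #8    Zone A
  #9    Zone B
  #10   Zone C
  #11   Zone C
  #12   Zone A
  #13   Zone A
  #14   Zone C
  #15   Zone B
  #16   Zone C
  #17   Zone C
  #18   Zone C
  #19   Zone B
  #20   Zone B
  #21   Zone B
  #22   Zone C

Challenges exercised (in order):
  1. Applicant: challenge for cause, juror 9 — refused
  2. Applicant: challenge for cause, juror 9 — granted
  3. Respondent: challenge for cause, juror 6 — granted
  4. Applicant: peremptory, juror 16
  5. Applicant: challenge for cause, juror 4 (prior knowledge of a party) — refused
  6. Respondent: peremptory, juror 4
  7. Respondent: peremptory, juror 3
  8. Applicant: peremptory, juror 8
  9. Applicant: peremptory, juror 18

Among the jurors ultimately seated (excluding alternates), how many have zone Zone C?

3

Removed: #3, #4, #6, #8, #9, #16, #18.
Seated jurors 1–7: #1, #2, #5, #7, #10, #11, #12 (alternates #13, #14, #15, #17 not counted).
Of those, in Zone C: #1, #10, #11 → 3.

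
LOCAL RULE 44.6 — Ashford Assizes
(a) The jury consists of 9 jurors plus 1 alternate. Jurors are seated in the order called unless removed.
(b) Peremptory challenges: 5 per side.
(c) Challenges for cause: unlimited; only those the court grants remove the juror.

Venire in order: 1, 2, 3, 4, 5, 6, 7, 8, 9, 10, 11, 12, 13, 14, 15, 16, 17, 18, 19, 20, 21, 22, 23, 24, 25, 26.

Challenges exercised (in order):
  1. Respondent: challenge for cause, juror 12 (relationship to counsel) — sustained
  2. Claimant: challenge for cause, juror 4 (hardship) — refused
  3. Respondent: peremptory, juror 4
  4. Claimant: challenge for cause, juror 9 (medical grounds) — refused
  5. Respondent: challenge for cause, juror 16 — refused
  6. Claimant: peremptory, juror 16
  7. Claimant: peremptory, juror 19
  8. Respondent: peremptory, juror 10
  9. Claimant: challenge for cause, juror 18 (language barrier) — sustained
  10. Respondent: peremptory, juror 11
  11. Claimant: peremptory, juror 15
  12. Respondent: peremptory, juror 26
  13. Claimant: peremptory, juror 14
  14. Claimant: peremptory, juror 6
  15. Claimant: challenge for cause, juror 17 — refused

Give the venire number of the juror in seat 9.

Removed: #4, #6, #10, #11, #12, #14, #15, #16, #18, #19, #26. (#9, #17 stay — for-cause denied.)
Filling seats in venire order through position 9: #1, #2, #3, #5, #7, #8, #9, #13, #17.
So seat 9 is #17.

17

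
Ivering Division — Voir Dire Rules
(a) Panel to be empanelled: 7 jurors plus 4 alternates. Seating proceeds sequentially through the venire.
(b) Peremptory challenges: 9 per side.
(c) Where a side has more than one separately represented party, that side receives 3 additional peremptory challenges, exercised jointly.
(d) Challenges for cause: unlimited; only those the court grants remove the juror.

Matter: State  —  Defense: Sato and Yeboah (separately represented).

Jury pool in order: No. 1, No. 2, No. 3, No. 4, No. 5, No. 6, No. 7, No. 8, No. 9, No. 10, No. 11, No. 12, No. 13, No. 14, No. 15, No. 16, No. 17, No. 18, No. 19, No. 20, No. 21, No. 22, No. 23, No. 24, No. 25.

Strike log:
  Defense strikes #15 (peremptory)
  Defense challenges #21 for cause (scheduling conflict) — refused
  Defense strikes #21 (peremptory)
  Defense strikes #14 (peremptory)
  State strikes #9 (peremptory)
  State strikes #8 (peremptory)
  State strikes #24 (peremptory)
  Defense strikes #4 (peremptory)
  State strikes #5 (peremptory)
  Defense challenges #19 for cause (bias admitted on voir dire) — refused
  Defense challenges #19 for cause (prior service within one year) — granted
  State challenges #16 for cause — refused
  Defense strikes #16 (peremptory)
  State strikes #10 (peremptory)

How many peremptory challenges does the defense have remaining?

Defense allotment: 9 base + 3 multi-party = 12.
Defense peremptories used: #15, #21, #14, #4, #16 — 5 (for-cause on #21, #19, #19 don't count).
Remaining: 12 − 5 = 7.

7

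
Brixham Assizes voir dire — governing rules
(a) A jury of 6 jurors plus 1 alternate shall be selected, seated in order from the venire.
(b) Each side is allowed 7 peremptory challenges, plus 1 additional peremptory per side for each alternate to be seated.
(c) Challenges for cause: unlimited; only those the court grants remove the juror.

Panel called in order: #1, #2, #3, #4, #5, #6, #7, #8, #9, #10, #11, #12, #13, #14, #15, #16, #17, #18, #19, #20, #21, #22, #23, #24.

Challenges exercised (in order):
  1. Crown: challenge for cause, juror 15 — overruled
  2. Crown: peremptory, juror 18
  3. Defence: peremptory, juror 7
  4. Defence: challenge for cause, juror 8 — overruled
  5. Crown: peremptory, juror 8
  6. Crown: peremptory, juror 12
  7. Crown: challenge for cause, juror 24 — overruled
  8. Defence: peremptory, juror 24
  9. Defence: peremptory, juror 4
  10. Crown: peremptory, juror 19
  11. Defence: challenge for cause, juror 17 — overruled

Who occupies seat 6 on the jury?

9

Removed: #4, #7, #8, #12, #18, #19, #24. (#15, #17 stay — for-cause denied.)
Seating in order: seats 1–6 → #1, #2, #3, #5, #6, #9; alternates → #10.
So seat 6 is #9.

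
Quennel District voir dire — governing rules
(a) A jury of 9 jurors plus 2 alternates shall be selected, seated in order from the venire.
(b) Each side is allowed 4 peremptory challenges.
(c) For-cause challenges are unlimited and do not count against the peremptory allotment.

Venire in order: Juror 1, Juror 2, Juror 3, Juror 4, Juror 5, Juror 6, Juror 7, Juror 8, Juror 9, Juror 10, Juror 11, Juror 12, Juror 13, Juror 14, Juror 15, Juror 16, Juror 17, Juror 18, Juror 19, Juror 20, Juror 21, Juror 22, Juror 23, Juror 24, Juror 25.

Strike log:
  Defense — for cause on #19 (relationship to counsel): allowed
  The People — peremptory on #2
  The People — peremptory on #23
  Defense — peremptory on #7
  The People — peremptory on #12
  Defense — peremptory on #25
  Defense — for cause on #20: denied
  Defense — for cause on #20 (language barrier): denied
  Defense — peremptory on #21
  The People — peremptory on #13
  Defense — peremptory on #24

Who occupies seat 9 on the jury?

Removed: #2, #7, #12, #13, #19, #21, #23, #24, #25. (#20 stays — for-cause denied.)
Filling seats in venire order through position 9: #1, #3, #4, #5, #6, #8, #9, #10, #11.
So seat 9 is #11.

11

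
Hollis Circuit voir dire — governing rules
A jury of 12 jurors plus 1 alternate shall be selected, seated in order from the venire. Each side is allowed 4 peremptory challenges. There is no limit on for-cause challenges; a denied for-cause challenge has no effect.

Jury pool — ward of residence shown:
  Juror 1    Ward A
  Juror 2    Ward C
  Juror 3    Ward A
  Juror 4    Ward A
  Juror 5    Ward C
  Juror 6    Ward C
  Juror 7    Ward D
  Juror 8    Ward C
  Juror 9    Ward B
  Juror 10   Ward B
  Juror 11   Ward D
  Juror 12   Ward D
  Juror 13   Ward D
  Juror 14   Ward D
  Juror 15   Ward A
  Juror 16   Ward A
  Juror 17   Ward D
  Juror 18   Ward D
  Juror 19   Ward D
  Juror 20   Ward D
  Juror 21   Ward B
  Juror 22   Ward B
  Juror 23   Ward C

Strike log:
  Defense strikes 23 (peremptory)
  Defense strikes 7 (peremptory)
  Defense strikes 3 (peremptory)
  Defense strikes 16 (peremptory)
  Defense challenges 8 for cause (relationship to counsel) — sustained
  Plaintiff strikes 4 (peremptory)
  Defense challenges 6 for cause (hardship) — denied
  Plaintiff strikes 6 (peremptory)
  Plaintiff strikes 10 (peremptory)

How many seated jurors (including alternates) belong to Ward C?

Removed: #3, #4, #6, #7, #8, #10, #16, #23.
Seated (13 incl. alternates): #1, #2, #5, #9, #11, #12, #13, #14, #15, #17, #18, #19, #20.
Of those, in Ward C: #2, #5 → 2.

2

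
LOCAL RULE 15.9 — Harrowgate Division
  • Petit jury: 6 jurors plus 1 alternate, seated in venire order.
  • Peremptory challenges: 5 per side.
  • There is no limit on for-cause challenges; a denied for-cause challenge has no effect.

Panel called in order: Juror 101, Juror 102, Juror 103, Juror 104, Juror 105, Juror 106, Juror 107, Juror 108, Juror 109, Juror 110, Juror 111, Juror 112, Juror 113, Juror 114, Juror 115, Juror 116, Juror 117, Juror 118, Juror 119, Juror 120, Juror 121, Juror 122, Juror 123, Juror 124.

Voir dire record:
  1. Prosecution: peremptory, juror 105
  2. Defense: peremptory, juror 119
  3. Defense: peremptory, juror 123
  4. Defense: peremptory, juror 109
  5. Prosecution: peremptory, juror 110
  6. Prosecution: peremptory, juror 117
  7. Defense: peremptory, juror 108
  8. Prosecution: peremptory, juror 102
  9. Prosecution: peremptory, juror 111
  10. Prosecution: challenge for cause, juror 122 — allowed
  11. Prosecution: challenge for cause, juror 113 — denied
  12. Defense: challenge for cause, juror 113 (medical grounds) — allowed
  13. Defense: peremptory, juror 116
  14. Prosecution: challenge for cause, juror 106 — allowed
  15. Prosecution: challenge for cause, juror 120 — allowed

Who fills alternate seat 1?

115

Removed: #102, #105, #106, #108, #109, #110, #111, #113, #116, #117, #119, #120, #122, #123.
Seating in order: seats 1–6 → #101, #103, #104, #107, #112, #114; alternates → #115.
So alternate 1 is #115.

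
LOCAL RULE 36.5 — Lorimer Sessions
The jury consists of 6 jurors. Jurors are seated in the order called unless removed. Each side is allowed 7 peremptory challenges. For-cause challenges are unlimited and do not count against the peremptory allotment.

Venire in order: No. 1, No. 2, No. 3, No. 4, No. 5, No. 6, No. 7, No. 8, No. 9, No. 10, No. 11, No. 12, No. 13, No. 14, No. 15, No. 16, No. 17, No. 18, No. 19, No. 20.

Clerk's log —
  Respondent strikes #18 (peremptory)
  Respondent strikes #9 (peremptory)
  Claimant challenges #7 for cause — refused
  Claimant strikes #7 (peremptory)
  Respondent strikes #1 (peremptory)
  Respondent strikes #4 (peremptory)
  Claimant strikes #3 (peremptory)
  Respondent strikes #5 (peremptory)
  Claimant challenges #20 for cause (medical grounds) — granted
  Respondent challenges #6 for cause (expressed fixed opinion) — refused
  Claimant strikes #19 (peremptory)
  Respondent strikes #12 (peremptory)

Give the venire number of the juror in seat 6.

Removed: #1, #3, #4, #5, #7, #9, #12, #18, #19, #20. (#6 stays — for-cause denied.)
Seating in order: seats 1–6 → #2, #6, #8, #10, #11, #13.
So seat 6 is #13.

13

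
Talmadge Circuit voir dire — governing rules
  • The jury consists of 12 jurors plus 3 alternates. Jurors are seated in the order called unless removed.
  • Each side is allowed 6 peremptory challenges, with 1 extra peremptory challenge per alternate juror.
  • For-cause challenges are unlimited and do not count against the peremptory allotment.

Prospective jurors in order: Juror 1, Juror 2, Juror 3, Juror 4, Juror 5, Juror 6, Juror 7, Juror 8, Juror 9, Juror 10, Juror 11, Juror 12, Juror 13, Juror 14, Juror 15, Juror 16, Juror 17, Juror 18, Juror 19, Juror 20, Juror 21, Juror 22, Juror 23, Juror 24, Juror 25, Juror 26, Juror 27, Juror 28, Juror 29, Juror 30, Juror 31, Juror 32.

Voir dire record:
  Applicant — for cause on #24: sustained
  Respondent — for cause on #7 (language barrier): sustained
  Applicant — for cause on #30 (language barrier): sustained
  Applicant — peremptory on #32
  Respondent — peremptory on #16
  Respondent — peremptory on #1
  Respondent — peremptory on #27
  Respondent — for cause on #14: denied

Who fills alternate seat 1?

15

Removed: #1, #7, #16, #24, #27, #30, #32. (#14 stays — for-cause denied.)
Seating in order: seats 1–12 → #2, #3, #4, #5, #6, #8, #9, #10, #11, #12, #13, #14; alternates → #15, #17, #18.
So alternate 1 is #15.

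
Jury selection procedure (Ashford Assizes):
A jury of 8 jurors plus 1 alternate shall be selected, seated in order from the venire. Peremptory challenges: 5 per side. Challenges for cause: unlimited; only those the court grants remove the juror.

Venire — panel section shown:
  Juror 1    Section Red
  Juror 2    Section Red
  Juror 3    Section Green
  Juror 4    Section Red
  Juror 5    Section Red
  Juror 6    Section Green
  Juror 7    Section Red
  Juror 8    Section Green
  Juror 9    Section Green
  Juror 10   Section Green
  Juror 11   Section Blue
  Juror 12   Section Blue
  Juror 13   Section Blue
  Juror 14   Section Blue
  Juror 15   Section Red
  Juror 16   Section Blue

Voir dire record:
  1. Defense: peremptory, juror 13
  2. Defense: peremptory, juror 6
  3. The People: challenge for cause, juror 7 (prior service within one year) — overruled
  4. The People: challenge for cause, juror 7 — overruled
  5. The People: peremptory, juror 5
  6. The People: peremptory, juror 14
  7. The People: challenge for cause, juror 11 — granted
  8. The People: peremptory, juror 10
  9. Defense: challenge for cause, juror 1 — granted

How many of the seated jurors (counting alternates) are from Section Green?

Removed: #1, #5, #6, #10, #11, #13, #14.
Seated (9 incl. alternates): #2, #3, #4, #7, #8, #9, #12, #15, #16.
Of those, in Section Green: #3, #8, #9 → 3.

3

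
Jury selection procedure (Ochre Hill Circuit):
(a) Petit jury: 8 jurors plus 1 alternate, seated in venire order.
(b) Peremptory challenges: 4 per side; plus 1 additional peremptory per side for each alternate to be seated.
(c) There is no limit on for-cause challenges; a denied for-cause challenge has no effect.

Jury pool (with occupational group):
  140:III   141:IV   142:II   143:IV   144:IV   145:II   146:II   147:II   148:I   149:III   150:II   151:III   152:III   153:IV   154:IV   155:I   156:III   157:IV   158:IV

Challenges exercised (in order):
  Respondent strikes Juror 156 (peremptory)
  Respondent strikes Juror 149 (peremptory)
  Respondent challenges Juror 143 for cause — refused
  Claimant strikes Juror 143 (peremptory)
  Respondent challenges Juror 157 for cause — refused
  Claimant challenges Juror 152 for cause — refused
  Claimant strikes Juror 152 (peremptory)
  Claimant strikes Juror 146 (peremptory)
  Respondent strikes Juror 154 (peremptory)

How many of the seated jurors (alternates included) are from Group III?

Removed: #143, #146, #149, #152, #154, #156.
Seated (9 incl. alternates): #140, #141, #142, #144, #145, #147, #148, #150, #151.
Of those, in Group III: #140, #151 → 2.

2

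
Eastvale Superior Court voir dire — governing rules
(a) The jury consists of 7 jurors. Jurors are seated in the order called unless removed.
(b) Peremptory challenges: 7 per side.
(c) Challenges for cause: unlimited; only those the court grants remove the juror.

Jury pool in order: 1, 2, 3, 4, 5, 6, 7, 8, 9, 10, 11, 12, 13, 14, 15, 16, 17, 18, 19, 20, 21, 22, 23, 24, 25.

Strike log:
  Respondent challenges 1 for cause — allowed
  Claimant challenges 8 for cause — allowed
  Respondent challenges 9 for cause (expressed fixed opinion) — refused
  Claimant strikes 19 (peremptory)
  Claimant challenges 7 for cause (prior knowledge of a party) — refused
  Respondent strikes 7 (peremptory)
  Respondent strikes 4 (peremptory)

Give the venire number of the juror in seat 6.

10

Removed: #1, #4, #7, #8, #19. (#9 stays — for-cause denied.)
Seating in order: seats 1–7 → #2, #3, #5, #6, #9, #10, #11.
So seat 6 is #10.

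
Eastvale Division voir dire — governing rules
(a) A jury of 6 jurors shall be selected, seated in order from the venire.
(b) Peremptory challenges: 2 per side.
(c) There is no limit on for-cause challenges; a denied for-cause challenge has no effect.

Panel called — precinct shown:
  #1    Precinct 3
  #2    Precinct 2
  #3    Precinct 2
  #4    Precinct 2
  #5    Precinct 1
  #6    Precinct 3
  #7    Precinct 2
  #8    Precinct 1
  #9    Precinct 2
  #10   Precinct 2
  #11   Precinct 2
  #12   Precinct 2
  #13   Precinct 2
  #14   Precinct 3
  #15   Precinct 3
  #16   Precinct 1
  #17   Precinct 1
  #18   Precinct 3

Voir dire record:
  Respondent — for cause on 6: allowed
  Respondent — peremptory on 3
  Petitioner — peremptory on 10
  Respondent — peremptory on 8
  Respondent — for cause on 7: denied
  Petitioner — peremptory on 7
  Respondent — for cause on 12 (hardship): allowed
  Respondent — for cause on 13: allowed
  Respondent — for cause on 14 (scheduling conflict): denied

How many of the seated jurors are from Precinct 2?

Removed: #3, #6, #7, #8, #10, #12, #13.
Seated jurors 1–6: #1, #2, #4, #5, #9, #11.
Of those, in Precinct 2: #2, #4, #9, #11 → 4.

4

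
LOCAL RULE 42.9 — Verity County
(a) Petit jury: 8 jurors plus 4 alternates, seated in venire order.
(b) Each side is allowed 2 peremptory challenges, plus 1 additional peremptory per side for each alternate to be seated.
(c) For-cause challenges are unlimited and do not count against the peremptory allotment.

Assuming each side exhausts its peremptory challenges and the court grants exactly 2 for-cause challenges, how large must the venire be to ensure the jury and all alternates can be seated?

Seats to fill: 8 + 4 alternates = 12.
Peremptories: 2 + 1×4 = 6 per side × 2 sides = 12.
For-cause removals: 2.
Minimum venire: 12 + 12 + 2 = 26.

26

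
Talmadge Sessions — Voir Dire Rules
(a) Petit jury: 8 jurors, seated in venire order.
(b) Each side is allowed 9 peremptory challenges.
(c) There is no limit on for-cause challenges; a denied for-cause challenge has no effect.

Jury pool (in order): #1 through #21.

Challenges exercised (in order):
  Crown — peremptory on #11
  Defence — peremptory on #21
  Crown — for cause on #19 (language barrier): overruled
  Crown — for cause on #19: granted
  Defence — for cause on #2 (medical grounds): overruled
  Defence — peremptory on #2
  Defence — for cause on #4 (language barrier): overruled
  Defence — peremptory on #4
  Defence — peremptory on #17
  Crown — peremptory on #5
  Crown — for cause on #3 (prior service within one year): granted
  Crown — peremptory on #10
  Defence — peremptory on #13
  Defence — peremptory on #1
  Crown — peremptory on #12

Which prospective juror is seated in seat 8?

Removed: #1, #2, #3, #4, #5, #10, #11, #12, #13, #17, #19, #21.
Seating in order: seats 1–8 → #6, #7, #8, #9, #14, #15, #16, #18.
So seat 8 is #18.

18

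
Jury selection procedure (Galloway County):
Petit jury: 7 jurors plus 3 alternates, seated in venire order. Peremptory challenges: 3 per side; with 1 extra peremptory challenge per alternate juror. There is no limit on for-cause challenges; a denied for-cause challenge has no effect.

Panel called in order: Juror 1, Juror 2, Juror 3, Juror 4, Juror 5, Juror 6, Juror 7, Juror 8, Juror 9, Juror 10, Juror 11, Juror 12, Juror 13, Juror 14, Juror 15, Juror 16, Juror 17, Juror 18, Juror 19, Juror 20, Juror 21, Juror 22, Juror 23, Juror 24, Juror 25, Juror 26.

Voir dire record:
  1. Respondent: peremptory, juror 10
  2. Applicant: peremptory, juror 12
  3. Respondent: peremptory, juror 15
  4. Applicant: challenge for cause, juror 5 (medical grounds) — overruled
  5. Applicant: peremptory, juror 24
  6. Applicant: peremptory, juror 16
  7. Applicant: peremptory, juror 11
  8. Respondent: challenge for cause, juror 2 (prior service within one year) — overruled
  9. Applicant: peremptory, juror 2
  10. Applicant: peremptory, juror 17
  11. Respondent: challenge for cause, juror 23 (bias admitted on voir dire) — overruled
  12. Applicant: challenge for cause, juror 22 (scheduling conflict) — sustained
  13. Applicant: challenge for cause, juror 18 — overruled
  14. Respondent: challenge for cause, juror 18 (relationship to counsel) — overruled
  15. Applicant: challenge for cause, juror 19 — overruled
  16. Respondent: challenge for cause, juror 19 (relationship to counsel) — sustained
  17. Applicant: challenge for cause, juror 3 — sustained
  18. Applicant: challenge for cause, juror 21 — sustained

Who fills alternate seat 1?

13

Removed: #2, #3, #10, #11, #12, #15, #16, #17, #19, #21, #22, #24. (#5, #18, #23 stay — for-cause denied.)
Seating in order: seats 1–7 → #1, #4, #5, #6, #7, #8, #9; alternates → #13, #14, #18.
So alternate 1 is #13.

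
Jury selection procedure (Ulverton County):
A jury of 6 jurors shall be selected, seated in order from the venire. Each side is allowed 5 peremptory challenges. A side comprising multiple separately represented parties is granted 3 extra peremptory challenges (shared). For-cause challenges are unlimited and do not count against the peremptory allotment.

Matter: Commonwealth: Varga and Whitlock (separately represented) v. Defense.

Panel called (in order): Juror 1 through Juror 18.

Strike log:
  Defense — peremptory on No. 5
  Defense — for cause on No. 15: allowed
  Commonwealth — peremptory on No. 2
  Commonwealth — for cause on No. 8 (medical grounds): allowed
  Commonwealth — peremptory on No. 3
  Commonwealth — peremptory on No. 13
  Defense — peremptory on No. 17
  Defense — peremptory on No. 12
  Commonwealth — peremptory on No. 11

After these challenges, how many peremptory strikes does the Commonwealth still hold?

Commonwealth allotment: 5 base + 3 multi-party = 8.
Commonwealth peremptories used: #2, #3, #13, #11 — 4 (the for-cause on #8 doesn't count).
Remaining: 8 − 4 = 4.

4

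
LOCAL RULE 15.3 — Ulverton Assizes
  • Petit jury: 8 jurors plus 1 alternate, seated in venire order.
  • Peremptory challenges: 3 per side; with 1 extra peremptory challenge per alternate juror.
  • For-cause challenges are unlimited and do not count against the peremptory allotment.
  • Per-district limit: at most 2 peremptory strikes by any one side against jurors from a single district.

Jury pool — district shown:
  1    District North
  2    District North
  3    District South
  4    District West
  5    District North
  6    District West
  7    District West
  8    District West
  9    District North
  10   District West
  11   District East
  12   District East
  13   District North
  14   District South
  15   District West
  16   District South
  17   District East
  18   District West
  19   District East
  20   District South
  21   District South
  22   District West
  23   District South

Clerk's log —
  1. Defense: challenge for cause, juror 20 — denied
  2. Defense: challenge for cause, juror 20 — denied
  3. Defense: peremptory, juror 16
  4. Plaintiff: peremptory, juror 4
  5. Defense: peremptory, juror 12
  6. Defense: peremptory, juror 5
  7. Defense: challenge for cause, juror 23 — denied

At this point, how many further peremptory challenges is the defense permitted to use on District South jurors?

Defense peremptories so far: #16, #12, #5 — 3 of 4 used, 1 left overall.
Against District South: #16 — 1 used; per-district cap 2 leaves 1.
Binding limit: min(1, 1) = 1.

1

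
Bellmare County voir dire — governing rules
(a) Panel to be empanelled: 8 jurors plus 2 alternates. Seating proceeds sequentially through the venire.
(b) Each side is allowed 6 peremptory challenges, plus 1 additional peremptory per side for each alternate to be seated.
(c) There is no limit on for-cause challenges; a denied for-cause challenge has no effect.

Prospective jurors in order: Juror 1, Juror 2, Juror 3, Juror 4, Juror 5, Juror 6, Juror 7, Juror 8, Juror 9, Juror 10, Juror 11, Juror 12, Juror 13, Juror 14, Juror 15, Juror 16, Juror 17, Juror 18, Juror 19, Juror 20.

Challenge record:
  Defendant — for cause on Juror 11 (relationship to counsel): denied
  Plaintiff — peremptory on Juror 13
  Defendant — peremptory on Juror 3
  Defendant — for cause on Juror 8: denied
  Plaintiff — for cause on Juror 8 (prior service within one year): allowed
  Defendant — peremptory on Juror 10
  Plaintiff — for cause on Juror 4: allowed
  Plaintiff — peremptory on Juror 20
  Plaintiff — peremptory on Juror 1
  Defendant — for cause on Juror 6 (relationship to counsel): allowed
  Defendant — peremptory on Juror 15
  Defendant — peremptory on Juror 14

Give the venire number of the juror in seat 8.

17

Removed: #1, #3, #4, #6, #8, #10, #13, #14, #15, #20. (#11 stays — for-cause denied.)
Seating in order: seats 1–8 → #2, #5, #7, #9, #11, #12, #16, #17; alternates → #18, #19.
So seat 8 is #17.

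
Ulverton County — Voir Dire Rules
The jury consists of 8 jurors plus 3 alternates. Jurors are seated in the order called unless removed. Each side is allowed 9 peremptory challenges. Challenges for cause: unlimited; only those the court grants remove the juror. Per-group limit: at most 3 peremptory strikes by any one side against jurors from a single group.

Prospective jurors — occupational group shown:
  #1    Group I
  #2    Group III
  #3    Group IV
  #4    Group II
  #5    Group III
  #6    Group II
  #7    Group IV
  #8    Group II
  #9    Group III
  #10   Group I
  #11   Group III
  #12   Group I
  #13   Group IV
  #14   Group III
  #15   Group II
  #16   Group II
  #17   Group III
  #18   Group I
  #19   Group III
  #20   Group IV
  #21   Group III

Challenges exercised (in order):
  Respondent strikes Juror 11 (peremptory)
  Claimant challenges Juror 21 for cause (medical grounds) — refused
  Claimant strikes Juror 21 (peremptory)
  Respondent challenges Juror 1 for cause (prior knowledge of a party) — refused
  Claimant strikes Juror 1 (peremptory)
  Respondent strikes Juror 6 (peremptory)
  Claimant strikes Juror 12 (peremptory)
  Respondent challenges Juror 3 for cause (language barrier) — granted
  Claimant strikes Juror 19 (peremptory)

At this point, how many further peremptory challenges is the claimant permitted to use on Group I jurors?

1

Claimant peremptories so far: #21, #1, #12, #19 — 4 of 9 used, 5 left overall.
Against Group I: #1, #12 — 2 used; per-group cap 3 leaves 1.
Binding limit: min(5, 1) = 1.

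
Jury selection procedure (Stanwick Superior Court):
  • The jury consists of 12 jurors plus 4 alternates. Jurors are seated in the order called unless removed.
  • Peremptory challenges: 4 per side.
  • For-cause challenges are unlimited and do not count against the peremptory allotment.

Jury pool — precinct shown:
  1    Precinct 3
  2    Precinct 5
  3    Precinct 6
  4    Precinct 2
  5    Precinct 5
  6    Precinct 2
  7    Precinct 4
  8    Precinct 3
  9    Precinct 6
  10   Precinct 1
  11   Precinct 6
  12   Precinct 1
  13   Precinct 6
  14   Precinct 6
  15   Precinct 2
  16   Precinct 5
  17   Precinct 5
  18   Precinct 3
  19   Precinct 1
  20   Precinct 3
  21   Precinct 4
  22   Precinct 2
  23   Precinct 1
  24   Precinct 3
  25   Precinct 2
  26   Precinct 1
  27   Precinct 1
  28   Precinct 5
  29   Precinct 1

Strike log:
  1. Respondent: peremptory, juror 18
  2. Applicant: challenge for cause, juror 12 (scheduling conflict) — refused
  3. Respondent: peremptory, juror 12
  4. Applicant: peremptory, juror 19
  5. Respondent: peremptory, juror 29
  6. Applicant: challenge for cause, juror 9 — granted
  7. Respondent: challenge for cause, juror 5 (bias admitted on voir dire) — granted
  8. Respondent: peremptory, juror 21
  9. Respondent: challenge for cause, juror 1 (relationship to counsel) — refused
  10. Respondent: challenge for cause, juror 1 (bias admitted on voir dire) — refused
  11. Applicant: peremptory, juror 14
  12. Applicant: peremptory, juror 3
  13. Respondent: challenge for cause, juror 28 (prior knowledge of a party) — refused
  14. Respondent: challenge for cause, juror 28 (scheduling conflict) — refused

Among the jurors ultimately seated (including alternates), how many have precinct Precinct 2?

4

Removed: #3, #5, #9, #12, #14, #18, #19, #21, #29.
Seated (16 incl. alternates): #1, #2, #4, #6, #7, #8, #10, #11, #13, #15, #16, #17, #20, #22, #23, #24.
Of those, in Precinct 2: #4, #6, #15, #22 → 4.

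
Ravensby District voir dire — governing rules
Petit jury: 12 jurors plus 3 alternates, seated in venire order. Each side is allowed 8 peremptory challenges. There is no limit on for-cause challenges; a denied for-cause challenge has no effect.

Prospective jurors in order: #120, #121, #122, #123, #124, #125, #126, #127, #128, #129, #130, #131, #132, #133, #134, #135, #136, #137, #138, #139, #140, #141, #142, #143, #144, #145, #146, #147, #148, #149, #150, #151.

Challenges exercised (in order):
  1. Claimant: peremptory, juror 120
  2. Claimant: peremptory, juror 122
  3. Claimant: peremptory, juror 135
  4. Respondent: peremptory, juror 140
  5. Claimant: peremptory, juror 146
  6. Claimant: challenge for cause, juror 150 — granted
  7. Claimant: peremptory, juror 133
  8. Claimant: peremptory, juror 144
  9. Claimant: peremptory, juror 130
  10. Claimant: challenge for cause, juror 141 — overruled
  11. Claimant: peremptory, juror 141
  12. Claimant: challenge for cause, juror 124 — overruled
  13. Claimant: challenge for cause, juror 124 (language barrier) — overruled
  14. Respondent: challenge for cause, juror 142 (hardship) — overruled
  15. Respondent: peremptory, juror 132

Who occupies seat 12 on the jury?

137

Removed: #120, #122, #130, #132, #133, #135, #140, #141, #144, #146, #150. (#124, #142 stay — for-cause denied.)
Filling seats in venire order through position 12: #121, #123, #124, #125, #126, #127, #128, #129, #131, #134, #136, #137.
So seat 12 is #137.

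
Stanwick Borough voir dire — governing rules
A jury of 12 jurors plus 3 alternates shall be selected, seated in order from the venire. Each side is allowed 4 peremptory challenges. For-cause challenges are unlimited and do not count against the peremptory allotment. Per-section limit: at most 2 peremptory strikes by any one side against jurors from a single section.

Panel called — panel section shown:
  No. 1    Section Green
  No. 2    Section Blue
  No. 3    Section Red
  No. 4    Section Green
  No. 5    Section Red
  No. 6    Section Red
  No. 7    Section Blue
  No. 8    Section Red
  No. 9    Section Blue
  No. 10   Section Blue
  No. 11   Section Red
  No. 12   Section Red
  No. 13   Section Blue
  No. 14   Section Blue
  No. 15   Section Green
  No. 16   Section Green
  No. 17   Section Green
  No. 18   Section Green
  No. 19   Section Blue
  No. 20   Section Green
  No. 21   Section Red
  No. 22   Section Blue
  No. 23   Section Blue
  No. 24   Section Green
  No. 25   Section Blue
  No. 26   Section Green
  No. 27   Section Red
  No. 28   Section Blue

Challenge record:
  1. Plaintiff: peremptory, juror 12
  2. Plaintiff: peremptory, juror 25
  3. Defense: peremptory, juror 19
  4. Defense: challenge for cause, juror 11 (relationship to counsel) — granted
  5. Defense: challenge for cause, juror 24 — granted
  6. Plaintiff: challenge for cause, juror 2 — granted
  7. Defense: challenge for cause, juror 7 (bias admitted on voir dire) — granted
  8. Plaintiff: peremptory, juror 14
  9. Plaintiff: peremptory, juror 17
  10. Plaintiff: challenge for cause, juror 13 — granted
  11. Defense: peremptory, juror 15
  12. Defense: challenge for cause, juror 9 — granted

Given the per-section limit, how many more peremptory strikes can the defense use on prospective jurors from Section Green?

Defense peremptories so far: #19, #15 — 2 of 4 used, 2 left overall.
Against Section Green: #15 — 1 used; per-section cap 2 leaves 1.
Binding limit: min(2, 1) = 1.

1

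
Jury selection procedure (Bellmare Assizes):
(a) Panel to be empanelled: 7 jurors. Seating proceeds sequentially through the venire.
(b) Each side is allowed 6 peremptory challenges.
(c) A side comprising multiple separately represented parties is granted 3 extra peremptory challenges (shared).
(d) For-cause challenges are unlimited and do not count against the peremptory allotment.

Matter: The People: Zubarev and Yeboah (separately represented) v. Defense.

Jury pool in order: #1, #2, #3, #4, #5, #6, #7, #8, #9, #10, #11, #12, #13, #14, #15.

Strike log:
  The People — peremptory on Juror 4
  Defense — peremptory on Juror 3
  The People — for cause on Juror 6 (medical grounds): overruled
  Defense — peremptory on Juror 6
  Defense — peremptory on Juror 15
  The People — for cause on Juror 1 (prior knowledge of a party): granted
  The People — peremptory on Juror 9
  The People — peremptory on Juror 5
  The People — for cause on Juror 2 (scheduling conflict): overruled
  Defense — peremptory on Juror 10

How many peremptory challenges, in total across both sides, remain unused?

8

The People allotment: 6 base + 3 multi-party = 9. Defense allotment: 6.
The People peremptories used: #4, #9, #5 — 3 (for-cause on #6, #1, #2 don't count).
Defense peremptories used: #3, #6, #15, #10 — 4.
Remaining: (9 − 3) + (6 − 4) = 8.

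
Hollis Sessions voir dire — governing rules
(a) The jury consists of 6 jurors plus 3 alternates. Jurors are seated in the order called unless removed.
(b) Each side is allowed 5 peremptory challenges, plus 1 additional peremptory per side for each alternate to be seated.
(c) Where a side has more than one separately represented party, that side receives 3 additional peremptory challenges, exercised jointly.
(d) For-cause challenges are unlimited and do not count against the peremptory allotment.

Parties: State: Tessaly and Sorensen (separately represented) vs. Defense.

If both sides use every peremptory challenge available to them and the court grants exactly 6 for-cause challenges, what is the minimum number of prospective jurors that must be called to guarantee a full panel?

Seats to fill: 6 + 3 alternates = 9.
Peremptories — State: 5 + 1×3 + 3 = 11; Defense: 5 + 1×3 = 8; total 19.
For-cause removals: 6.
Minimum venire: 9 + 19 + 6 = 34.

34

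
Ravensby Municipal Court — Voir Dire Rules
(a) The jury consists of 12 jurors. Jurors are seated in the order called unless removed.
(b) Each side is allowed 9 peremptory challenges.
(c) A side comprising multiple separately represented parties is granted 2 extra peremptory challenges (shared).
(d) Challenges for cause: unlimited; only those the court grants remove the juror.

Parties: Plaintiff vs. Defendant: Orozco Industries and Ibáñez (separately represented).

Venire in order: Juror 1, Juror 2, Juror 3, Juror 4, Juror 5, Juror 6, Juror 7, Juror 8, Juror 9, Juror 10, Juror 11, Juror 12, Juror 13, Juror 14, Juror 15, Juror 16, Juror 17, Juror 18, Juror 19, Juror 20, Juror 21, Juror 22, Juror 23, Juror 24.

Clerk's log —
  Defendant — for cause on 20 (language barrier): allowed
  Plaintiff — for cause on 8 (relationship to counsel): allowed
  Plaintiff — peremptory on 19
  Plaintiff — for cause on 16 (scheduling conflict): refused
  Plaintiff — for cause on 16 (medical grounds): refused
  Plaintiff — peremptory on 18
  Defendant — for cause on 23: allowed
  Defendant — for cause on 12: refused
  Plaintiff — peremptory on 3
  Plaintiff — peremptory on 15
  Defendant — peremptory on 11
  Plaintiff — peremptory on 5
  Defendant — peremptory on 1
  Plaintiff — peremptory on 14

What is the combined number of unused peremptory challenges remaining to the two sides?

Plaintiff allotment: 9. Defendant allotment: 9 base + 2 multi-party = 11.
Plaintiff peremptories used: #19, #18, #3, #15, #5, #14 — 6 (for-cause on #8, #16, #16 don't count).
Defendant peremptories used: #11, #1 — 2 (for-cause on #20, #23, #12 don't count).
Remaining: (9 − 6) + (11 − 2) = 12.

12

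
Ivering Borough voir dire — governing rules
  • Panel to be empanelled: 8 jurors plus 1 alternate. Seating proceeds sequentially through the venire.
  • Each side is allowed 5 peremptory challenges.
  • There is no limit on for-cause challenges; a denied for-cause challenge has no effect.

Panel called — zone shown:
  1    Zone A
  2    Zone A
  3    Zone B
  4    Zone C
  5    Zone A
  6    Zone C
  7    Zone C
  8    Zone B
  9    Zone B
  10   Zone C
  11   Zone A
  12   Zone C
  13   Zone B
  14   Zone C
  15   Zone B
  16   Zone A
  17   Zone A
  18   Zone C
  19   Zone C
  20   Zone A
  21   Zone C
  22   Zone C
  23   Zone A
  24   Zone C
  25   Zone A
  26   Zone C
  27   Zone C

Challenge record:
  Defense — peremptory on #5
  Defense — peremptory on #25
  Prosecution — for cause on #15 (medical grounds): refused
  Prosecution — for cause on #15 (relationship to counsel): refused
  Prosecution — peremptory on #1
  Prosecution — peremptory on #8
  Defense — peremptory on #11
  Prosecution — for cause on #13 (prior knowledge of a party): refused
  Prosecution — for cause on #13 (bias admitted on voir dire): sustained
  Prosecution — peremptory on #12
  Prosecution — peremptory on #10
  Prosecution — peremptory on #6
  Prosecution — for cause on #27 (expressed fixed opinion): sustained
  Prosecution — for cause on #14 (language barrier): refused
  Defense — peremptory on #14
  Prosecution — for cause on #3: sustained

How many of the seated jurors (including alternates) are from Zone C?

4

Removed: #1, #3, #5, #6, #8, #10, #11, #12, #13, #14, #25, #27.
Seated (9 incl. alternates): #2, #4, #7, #9, #15, #16, #17, #18, #19.
Of those, in Zone C: #4, #7, #18, #19 → 4.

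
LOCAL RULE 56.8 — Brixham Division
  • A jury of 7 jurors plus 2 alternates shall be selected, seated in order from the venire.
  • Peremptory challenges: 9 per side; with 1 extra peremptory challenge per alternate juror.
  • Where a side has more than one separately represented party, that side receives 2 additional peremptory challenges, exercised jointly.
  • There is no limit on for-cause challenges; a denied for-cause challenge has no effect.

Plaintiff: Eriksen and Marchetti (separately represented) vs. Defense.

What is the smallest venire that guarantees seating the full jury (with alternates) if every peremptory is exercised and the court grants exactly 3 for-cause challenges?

36

Seats to fill: 7 + 2 alternates = 9.
Peremptories — Plaintiff: 9 + 1×2 + 2 = 13; Defense: 9 + 1×2 = 11; total 24.
For-cause removals: 3.
Minimum venire: 9 + 24 + 3 = 36.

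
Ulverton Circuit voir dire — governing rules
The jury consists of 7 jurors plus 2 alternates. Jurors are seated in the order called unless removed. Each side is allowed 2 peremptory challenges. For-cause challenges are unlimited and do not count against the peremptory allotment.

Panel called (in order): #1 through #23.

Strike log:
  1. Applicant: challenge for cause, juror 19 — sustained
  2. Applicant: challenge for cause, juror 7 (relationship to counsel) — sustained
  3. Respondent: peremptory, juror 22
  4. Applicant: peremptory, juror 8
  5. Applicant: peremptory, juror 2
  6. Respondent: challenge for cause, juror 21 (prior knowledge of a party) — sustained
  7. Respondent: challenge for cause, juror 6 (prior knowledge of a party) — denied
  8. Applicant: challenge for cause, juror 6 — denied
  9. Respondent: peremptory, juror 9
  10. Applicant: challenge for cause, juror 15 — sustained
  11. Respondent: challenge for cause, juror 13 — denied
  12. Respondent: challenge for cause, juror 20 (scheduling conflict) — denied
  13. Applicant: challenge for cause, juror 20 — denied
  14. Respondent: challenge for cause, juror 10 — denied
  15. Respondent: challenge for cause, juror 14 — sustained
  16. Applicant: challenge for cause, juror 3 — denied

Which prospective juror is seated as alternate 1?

12

Removed: #2, #7, #8, #9, #14, #15, #19, #21, #22. (#3, #6, #10, #13, #20 stay — for-cause denied.)
Filling seats in venire order through position 8: #1, #3, #4, #5, #6, #10, #11, #12.
So alternate 1 is #12.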